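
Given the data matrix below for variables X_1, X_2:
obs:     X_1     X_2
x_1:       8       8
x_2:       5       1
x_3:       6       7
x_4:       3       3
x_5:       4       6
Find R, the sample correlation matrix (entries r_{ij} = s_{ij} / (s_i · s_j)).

Step 1 — column means:
  mean(X_1) = (8 + 5 + 6 + 3 + 4) / 5 = 26/5 = 5.2
  mean(X_2) = (8 + 1 + 7 + 3 + 6) / 5 = 25/5 = 5

Step 2 — sample variances and covariances s[i,j] = (1/(n-1)) · Σ_k (x_{k,i} - mean_i) · (x_{k,j} - mean_j), with n-1 = 4:
  s[X_1,X_1] = ((2.8)·(2.8) + (-0.2)·(-0.2) + (0.8)·(0.8) + (-2.2)·(-2.2) + (-1.2)·(-1.2)) / 4 = 14.8/4 = 3.7
  s[X_1,X_2] = ((2.8)·(3) + (-0.2)·(-4) + (0.8)·(2) + (-2.2)·(-2) + (-1.2)·(1)) / 4 = 14/4 = 3.5
  s[X_2,X_2] = ((3)·(3) + (-4)·(-4) + (2)·(2) + (-2)·(-2) + (1)·(1)) / 4 = 34/4 = 8.5
  Sample standard deviations s_i = √(s[i,i]):
  s(X_1) = √(3.7) = 1.9235
  s(X_2) = √(8.5) = 2.9155

Step 3 — r_{ij} = s_{ij} / (s_i · s_j):
  r[X_1,X_1] = 1 (diagonal).
  r[X_1,X_2] = 3.5 / (1.9235 · 2.9155) = 3.5 / 5.608 = 0.6241
  r[X_2,X_2] = 1 (diagonal).

R is symmetric with unit diagonal. Assembling:

R = [[1, 0.6241],
 [0.6241, 1]]


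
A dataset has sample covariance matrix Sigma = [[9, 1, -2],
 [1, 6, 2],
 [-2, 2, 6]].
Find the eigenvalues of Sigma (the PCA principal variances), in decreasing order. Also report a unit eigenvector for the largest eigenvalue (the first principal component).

Step 1 — characteristic polynomial p(λ) = det(λI - Sigma) = λ³ - tr·λ² + c_1·λ - det, where tr = trace, c_1 = sum of the principal 2×2 minors, det = det(Sigma):
  tr = 9 + 6 + 6 = 21,
  c_1 = (9·6 - (1)²) + (9·6 - (-2)²) + (6·6 - (2)²) = 53 + 50 + 32 = 135,
  det = 9·(6·6 - (2)²) - (1)·((1)·6 - (2)·(-2)) + (-2)·((1)·(2) - 6·(-2)) = 9·(32) - (1)·(10) + (-2)·(14) = 250.
  So p(λ) = λ³ - 21λ² + 135λ - 250.
Step 2 — look for an integer root (rational root theorem: any rational root is an integer divisor of 250). Testing λ = 10:
  p(10) = 1000 - 2100 + 1350 - 250 = 0  ✓
  Dividing out (λ - 10): p(λ) = (λ - 10)(λ² - 11λ + 25).
Step 3 — remaining eigenvalues from the quadratic λ² - 11λ + 25 = 0:
  Δ = 11² - 4·25 = 121 - 100 = 21,  λ = (11 ± √21)/2 = (11 ± 4.5826)/2 ≈ 7.7913 or 3.2087.
  Sorted: λ_1 = 10,  λ_2 = 7.7913,  λ_3 = 3.2087  (check: sum = 21 = tr ✓).

Step 4 — unit eigenvector for λ_1 = 10: v spans the null space of (Sigma - λ_1 I), whose rows are
  r_1 = (-1, 1, -2),  r_2 = (1, -4, 2),  r_3 = (-2, 2, -4).
  v is orthogonal to every row, so take v ∝ r_1 × r_2 = ((1)·(2) - (-2)·(-4), (-2)·(1) - (-1)·(2), (-1)·(-4) - (1)·(1)) = (-6, 0, 3).
  Rescale (divide by 3; multiply by -1 so the first nonzero entry is positive): u = (2, 0, -1).
  ||u|| = √((2)² + (0)² + (-1)²) = √(5) ≈ 2.2361,  v_1 = u/||u|| ≈ (0.8944, 0, -0.4472) (||v_1|| = 1).

λ_1 = 10,  λ_2 = 7.7913,  λ_3 = 3.2087;  v_1 ≈ (0.8944, 0, -0.4472)


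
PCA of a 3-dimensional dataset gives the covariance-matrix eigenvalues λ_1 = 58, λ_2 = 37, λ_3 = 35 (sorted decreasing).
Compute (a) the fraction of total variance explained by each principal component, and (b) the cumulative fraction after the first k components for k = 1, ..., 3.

Step 1 — total variance = trace(Sigma) = Σ λ_i = 58 + 37 + 35 = 130.

Step 2 — fraction explained by component i = λ_i / Σ λ:
  PC1: 58/130 = 0.4462
  PC2: 37/130 = 0.2846
  PC3: 35/130 = 0.2692

Step 3 — cumulative fraction after k components = (λ_1 + ... + λ_k) / Σ λ:
  k = 1: 58/130 = 0.4462
  k = 2: (58 + 37)/130 = 95/130 = 0.7308
  k = 3: (58 + 37 + 35)/130 = 130/130 = 1

Summary (fraction, with percent):

explained: PC1 0.4462 (44.62%), PC2 0.2846 (28.46%), PC3 0.2692 (26.92%);  cumulative: 0.4462, 0.7308, 1


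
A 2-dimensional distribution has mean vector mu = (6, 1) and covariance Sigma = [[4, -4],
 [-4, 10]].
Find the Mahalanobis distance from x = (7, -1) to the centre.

Step 1 — centre the observation: (x - mu) = (1, -2).

Step 2 — invert Sigma. det(Sigma) = 4·10 - (-4)² = 24.
  Sigma^{-1} = (1/det) · [[d, -b], [-b, a]] = [[0.4167, 0.1667],
 [0.1667, 0.1667]].

Step 3 — form the quadratic (x - mu)^T · Sigma^{-1} · (x - mu):
  Sigma^{-1} · (x - mu) = (0.0833, -0.1667).
  (x - mu)^T · [Sigma^{-1} · (x - mu)] = (1)·(0.0833) + (-2)·(-0.1667) = 0.4167.

Step 4 — take square root: d = √(0.4167) ≈ 0.6455.

d(x, mu) = √(0.4167) ≈ 0.6455


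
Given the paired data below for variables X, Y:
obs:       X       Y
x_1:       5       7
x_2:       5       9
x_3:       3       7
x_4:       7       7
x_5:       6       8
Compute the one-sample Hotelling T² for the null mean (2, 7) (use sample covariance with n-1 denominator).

Step 1 — sample mean vector:
  mean(X) = (5 + 5 + 3 + 7 + 6) / 5 = 26/5 = 5.2
  mean(Y) = (7 + 9 + 7 + 7 + 8) / 5 = 38/5 = 7.6
  x̄ = (5.2, 7.6),  deviation x̄ - mu_0 = (5.2, 7.6) - (2, 7) = (3.2, 0.6).

Step 2 — sample covariance matrix, S[i,j] = (1/(n-1)) · Σ_k (x_{k,i} - mean_i) · (x_{k,j} - mean_j), divisor n-1 = 4:
  S[X,X] = ((-0.2)·(-0.2) + (-0.2)·(-0.2) + (-2.2)·(-2.2) + (1.8)·(1.8) + (0.8)·(0.8)) / 4 = 8.8/4 = 2.2
  S[X,Y] = ((-0.2)·(-0.6) + (-0.2)·(1.4) + (-2.2)·(-0.6) + (1.8)·(-0.6) + (0.8)·(0.4)) / 4 = 0.4/4 = 0.1
  S[Y,Y] = ((-0.6)·(-0.6) + (1.4)·(1.4) + (-0.6)·(-0.6) + (-0.6)·(-0.6) + (0.4)·(0.4)) / 4 = 3.2/4 = 0.8
  S = [[2.2, 0.1],
 [0.1, 0.8]].

Step 3 — invert S. det(S) = 2.2·0.8 - (0.1)² = 1.75.
  S^{-1} = (1/det) · [[d, -b], [-b, a]] = [[0.4571, -0.0571],
 [-0.0571, 1.2571]].

Step 4 — quadratic form (x̄ - mu_0)^T · S^{-1} · (x̄ - mu_0):
  S^{-1} · (x̄ - mu_0) = (1.4286, 0.5714),
  (x̄ - mu_0)^T · [...] = (3.2)·(1.4286) + (0.6)·(0.5714) = 4.9143.

Step 5 — scale by n: T² = 5 · 4.9143 = 24.5714.

T² ≈ 24.5714


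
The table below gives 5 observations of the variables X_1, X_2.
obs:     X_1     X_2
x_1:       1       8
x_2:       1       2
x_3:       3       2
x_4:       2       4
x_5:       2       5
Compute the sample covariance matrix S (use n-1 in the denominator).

Step 1 — column means:
  mean(X_1) = (1 + 1 + 3 + 2 + 2) / 5 = 9/5 = 1.8
  mean(X_2) = (8 + 2 + 2 + 4 + 5) / 5 = 21/5 = 4.2

Step 2 — sample covariance S[i,j] = (1/(n-1)) · Σ_k (x_{k,i} - mean_i) · (x_{k,j} - mean_j), with n-1 = 4.
  S[X_1,X_1] = ((-0.8)·(-0.8) + (-0.8)·(-0.8) + (1.2)·(1.2) + (0.2)·(0.2) + (0.2)·(0.2)) / 4 = 2.8/4 = 0.7
  S[X_1,X_2] = ((-0.8)·(3.8) + (-0.8)·(-2.2) + (1.2)·(-2.2) + (0.2)·(-0.2) + (0.2)·(0.8)) / 4 = -3.8/4 = -0.95
  S[X_2,X_2] = ((3.8)·(3.8) + (-2.2)·(-2.2) + (-2.2)·(-2.2) + (-0.2)·(-0.2) + (0.8)·(0.8)) / 4 = 24.8/4 = 6.2

S is symmetric (S[j,i] = S[i,j]). Assembling:

S = [[0.7, -0.95],
 [-0.95, 6.2]]


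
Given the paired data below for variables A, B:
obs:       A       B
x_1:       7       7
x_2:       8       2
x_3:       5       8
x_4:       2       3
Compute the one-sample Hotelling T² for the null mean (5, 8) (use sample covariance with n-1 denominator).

Step 1 — sample mean vector:
  mean(A) = (7 + 8 + 5 + 2) / 4 = 22/4 = 5.5
  mean(B) = (7 + 2 + 8 + 3) / 4 = 20/4 = 5
  x̄ = (5.5, 5),  deviation x̄ - mu_0 = (5.5, 5) - (5, 8) = (0.5, -3).

Step 2 — sample covariance matrix, S[i,j] = (1/(n-1)) · Σ_k (x_{k,i} - mean_i) · (x_{k,j} - mean_j), divisor n-1 = 3:
  S[A,A] = ((1.5)·(1.5) + (2.5)·(2.5) + (-0.5)·(-0.5) + (-3.5)·(-3.5)) / 3 = 21/3 = 7
  S[A,B] = ((1.5)·(2) + (2.5)·(-3) + (-0.5)·(3) + (-3.5)·(-2)) / 3 = 1/3 = 0.3333
  S[B,B] = ((2)·(2) + (-3)·(-3) + (3)·(3) + (-2)·(-2)) / 3 = 26/3 = 8.6667
  S = [[7, 0.3333],
 [0.3333, 8.6667]].

Step 3 — invert S. det(S) = 7·8.6667 - (0.3333)² = 60.5556.
  S^{-1} = (1/det) · [[d, -b], [-b, a]] = [[0.1431, -0.0055],
 [-0.0055, 0.1156]].

Step 4 — quadratic form (x̄ - mu_0)^T · S^{-1} · (x̄ - mu_0):
  S^{-1} · (x̄ - mu_0) = (0.0881, -0.3495),
  (x̄ - mu_0)^T · [...] = (0.5)·(0.0881) + (-3)·(-0.3495) = 1.0927.

Step 5 — scale by n: T² = 4 · 1.0927 = 4.3706.

T² ≈ 4.3706


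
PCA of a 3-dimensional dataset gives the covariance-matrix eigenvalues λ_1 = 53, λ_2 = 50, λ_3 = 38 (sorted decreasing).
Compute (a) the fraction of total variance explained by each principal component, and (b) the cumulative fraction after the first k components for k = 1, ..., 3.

Step 1 — total variance = trace(Sigma) = Σ λ_i = 53 + 50 + 38 = 141.

Step 2 — fraction explained by component i = λ_i / Σ λ:
  PC1: 53/141 = 0.3759
  PC2: 50/141 = 0.3546
  PC3: 38/141 = 0.2695

Step 3 — cumulative fraction after k components = (λ_1 + ... + λ_k) / Σ λ:
  k = 1: 53/141 = 0.3759
  k = 2: (53 + 50)/141 = 103/141 = 0.7305
  k = 3: (53 + 50 + 38)/141 = 141/141 = 1

Summary (fraction, with percent):

explained: PC1 0.3759 (37.59%), PC2 0.3546 (35.46%), PC3 0.2695 (26.95%);  cumulative: 0.3759, 0.7305, 1


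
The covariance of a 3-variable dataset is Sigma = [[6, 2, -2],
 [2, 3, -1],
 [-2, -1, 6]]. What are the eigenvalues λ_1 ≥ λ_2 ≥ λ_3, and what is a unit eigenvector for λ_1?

Step 1 — characteristic polynomial p(λ) = det(λI - Sigma) = λ³ - tr·λ² + c_1·λ - det, where tr = trace, c_1 = sum of the principal 2×2 minors, det = det(Sigma):
  tr = 6 + 3 + 6 = 15,
  c_1 = (6·3 - (2)²) + (6·6 - (-2)²) + (3·6 - (-1)²) = 14 + 32 + 17 = 63,
  det = 6·(3·6 - (-1)²) - (2)·((2)·6 - (-1)·(-2)) + (-2)·((2)·(-1) - 3·(-2)) = 6·(17) - (2)·(10) + (-2)·(4) = 74.
  So p(λ) = λ³ - 15λ² + 63λ - 74.
Step 2 — look for an integer root (rational root theorem: any rational root is an integer divisor of 74). Testing λ = 2:
  p(2) = 8 - 60 + 126 - 74 = 0  ✓
  Dividing out (λ - 2): p(λ) = (λ - 2)(λ² - 13λ + 37).
Step 3 — remaining eigenvalues from the quadratic λ² - 13λ + 37 = 0:
  Δ = 13² - 4·37 = 169 - 148 = 21,  λ = (13 ± √21)/2 = (13 ± 4.5826)/2 ≈ 8.7913 or 4.2087.
  Sorted: λ_1 = 8.7913,  λ_2 = 4.2087,  λ_3 = 2  (check: sum = 15 = tr ✓).

Step 4 — unit eigenvector for λ_1 ≈ 8.7913: v spans the null space of (Sigma - λ_1 I), whose rows are
  r_1 = (-2.7913, 2, -2),  r_2 = (2, -5.7913, -1),  r_3 = (-2, -1, -2.7913).
  v is orthogonal to every row, so take v ∝ r_1 × r_2 = ((2)·(-1) - (-2)·(-5.7913), (-2)·(2) - (-2.7913)·(-1), (-2.7913)·(-5.7913) - (2)·(2)) ≈ (-13.5826, -6.7913, 12.1652).
  Rescale (multiply by -1 so the first nonzero entry is positive): u = (13.5826, 6.7913, -12.1652).
  ||u|| = √((13.5826)² + (6.7913)² + (-12.1652)²) = √(378.5989) ≈ 19.4576,  v_1 = u/||u|| ≈ (0.6981, 0.349, -0.6252) (||v_1|| = 1).

λ_1 = 8.7913,  λ_2 = 4.2087,  λ_3 = 2;  v_1 ≈ (0.6981, 0.349, -0.6252)


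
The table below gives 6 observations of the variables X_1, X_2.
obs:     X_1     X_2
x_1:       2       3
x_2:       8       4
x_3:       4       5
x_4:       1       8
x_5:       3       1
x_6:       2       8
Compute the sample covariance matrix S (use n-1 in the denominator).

Step 1 — column means:
  mean(X_1) = (2 + 8 + 4 + 1 + 3 + 2) / 6 = 20/6 = 3.3333
  mean(X_2) = (3 + 4 + 5 + 8 + 1 + 8) / 6 = 29/6 = 4.8333

Step 2 — sample covariance S[i,j] = (1/(n-1)) · Σ_k (x_{k,i} - mean_i) · (x_{k,j} - mean_j), with n-1 = 5.
  S[X_1,X_1] = ((-1.3333)·(-1.3333) + (4.6667)·(4.6667) + (0.6667)·(0.6667) + (-2.3333)·(-2.3333) + (-0.3333)·(-0.3333) + (-1.3333)·(-1.3333)) / 5 = 31.3333/5 = 6.2667
  S[X_1,X_2] = ((-1.3333)·(-1.8333) + (4.6667)·(-0.8333) + (0.6667)·(0.1667) + (-2.3333)·(3.1667) + (-0.3333)·(-3.8333) + (-1.3333)·(3.1667)) / 5 = -11.6667/5 = -2.3333
  S[X_2,X_2] = ((-1.8333)·(-1.8333) + (-0.8333)·(-0.8333) + (0.1667)·(0.1667) + (3.1667)·(3.1667) + (-3.8333)·(-3.8333) + (3.1667)·(3.1667)) / 5 = 38.8333/5 = 7.7667

S is symmetric (S[j,i] = S[i,j]). Assembling:

S = [[6.2667, -2.3333],
 [-2.3333, 7.7667]]


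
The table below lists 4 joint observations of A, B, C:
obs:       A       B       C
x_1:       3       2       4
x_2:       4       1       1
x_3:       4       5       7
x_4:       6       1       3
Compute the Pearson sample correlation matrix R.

Step 1 — column means:
  mean(A) = (3 + 4 + 4 + 6) / 4 = 17/4 = 4.25
  mean(B) = (2 + 1 + 5 + 1) / 4 = 9/4 = 2.25
  mean(C) = (4 + 1 + 7 + 3) / 4 = 15/4 = 3.75

Step 2 — sample variances and covariances s[i,j] = (1/(n-1)) · Σ_k (x_{k,i} - mean_i) · (x_{k,j} - mean_j), with n-1 = 3:
  s[A,A] = ((-1.25)·(-1.25) + (-0.25)·(-0.25) + (-0.25)·(-0.25) + (1.75)·(1.75)) / 3 = 4.75/3 = 1.5833
  s[A,B] = ((-1.25)·(-0.25) + (-0.25)·(-1.25) + (-0.25)·(2.75) + (1.75)·(-1.25)) / 3 = -2.25/3 = -0.75
  s[A,C] = ((-1.25)·(0.25) + (-0.25)·(-2.75) + (-0.25)·(3.25) + (1.75)·(-0.75)) / 3 = -1.75/3 = -0.5833
  s[B,B] = ((-0.25)·(-0.25) + (-1.25)·(-1.25) + (2.75)·(2.75) + (-1.25)·(-1.25)) / 3 = 10.75/3 = 3.5833
  s[B,C] = ((-0.25)·(0.25) + (-1.25)·(-2.75) + (2.75)·(3.25) + (-1.25)·(-0.75)) / 3 = 13.25/3 = 4.4167
  s[C,C] = ((0.25)·(0.25) + (-2.75)·(-2.75) + (3.25)·(3.25) + (-0.75)·(-0.75)) / 3 = 18.75/3 = 6.25
  Sample standard deviations s_i = √(s[i,i]):
  s(A) = √(1.5833) = 1.2583
  s(B) = √(3.5833) = 1.893
  s(C) = √(6.25) = 2.5

Step 3 — r_{ij} = s_{ij} / (s_i · s_j):
  r[A,A] = 1 (diagonal).
  r[A,B] = -0.75 / (1.2583 · 1.893) = -0.75 / 2.3819 = -0.3149
  r[A,C] = -0.5833 / (1.2583 · 2.5) = -0.5833 / 3.1458 = -0.1854
  r[B,B] = 1 (diagonal).
  r[B,C] = 4.4167 / (1.893 · 2.5) = 4.4167 / 4.7324 = 0.9333
  r[C,C] = 1 (diagonal).

R is symmetric with unit diagonal. Assembling:

R = [[1, -0.3149, -0.1854],
 [-0.3149, 1, 0.9333],
 [-0.1854, 0.9333, 1]]


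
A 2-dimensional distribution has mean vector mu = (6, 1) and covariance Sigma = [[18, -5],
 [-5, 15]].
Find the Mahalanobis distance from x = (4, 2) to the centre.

Step 1 — centre the observation: (x - mu) = (-2, 1).

Step 2 — invert Sigma. det(Sigma) = 18·15 - (-5)² = 245.
  Sigma^{-1} = (1/det) · [[d, -b], [-b, a]] = [[0.0612, 0.0204],
 [0.0204, 0.0735]].

Step 3 — form the quadratic (x - mu)^T · Sigma^{-1} · (x - mu):
  Sigma^{-1} · (x - mu) = (-0.102, 0.0327).
  (x - mu)^T · [Sigma^{-1} · (x - mu)] = (-2)·(-0.102) + (1)·(0.0327) = 0.2367.

Step 4 — take square root: d = √(0.2367) ≈ 0.4866.

d(x, mu) = √(0.2367) ≈ 0.4866


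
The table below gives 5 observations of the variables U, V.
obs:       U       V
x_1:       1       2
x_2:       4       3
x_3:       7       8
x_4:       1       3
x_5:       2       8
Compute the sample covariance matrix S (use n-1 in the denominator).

Step 1 — column means:
  mean(U) = (1 + 4 + 7 + 1 + 2) / 5 = 15/5 = 3
  mean(V) = (2 + 3 + 8 + 3 + 8) / 5 = 24/5 = 4.8

Step 2 — sample covariance S[i,j] = (1/(n-1)) · Σ_k (x_{k,i} - mean_i) · (x_{k,j} - mean_j), with n-1 = 4.
  S[U,U] = ((-2)·(-2) + (1)·(1) + (4)·(4) + (-2)·(-2) + (-1)·(-1)) / 4 = 26/4 = 6.5
  S[U,V] = ((-2)·(-2.8) + (1)·(-1.8) + (4)·(3.2) + (-2)·(-1.8) + (-1)·(3.2)) / 4 = 17/4 = 4.25
  S[V,V] = ((-2.8)·(-2.8) + (-1.8)·(-1.8) + (3.2)·(3.2) + (-1.8)·(-1.8) + (3.2)·(3.2)) / 4 = 34.8/4 = 8.7

S is symmetric (S[j,i] = S[i,j]). Assembling:

S = [[6.5, 4.25],
 [4.25, 8.7]]


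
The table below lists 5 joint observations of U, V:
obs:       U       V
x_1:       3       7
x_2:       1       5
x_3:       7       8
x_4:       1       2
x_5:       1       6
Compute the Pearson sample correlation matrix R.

Step 1 — column means:
  mean(U) = (3 + 1 + 7 + 1 + 1) / 5 = 13/5 = 2.6
  mean(V) = (7 + 5 + 8 + 2 + 6) / 5 = 28/5 = 5.6

Step 2 — sample variances and covariances s[i,j] = (1/(n-1)) · Σ_k (x_{k,i} - mean_i) · (x_{k,j} - mean_j), with n-1 = 4:
  s[U,U] = ((0.4)·(0.4) + (-1.6)·(-1.6) + (4.4)·(4.4) + (-1.6)·(-1.6) + (-1.6)·(-1.6)) / 4 = 27.2/4 = 6.8
  s[U,V] = ((0.4)·(1.4) + (-1.6)·(-0.6) + (4.4)·(2.4) + (-1.6)·(-3.6) + (-1.6)·(0.4)) / 4 = 17.2/4 = 4.3
  s[V,V] = ((1.4)·(1.4) + (-0.6)·(-0.6) + (2.4)·(2.4) + (-3.6)·(-3.6) + (0.4)·(0.4)) / 4 = 21.2/4 = 5.3
  Sample standard deviations s_i = √(s[i,i]):
  s(U) = √(6.8) = 2.6077
  s(V) = √(5.3) = 2.3022

Step 3 — r_{ij} = s_{ij} / (s_i · s_j):
  r[U,U] = 1 (diagonal).
  r[U,V] = 4.3 / (2.6077 · 2.3022) = 4.3 / 6.0033 = 0.7163
  r[V,V] = 1 (diagonal).

R is symmetric with unit diagonal. Assembling:

R = [[1, 0.7163],
 [0.7163, 1]]


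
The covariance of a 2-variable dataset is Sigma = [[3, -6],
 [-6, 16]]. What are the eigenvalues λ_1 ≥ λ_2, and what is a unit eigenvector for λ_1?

Step 1 — characteristic polynomial of 2×2 Sigma:
  det(Sigma - λI) = λ² - trace · λ + det = 0.
  trace = 3 + 16 = 19, det = 3·16 - (-6)² = 12.
Step 2 — discriminant:
  Δ = trace² - 4·det = 361 - 48 = 313.
Step 3 — eigenvalues:
  λ = (trace ± √Δ)/2 = (19 ± 17.6918)/2,
  λ_1 = 18.3459,  λ_2 = 0.6541.

Step 4 — unit eigenvector for λ_1: solve (Sigma - λ_1 I)v = 0. First row:
  (3 - 18.3459)·v_x + (-6)·v_y = 0, i.e. (-15.3459)·v_x + (-6)·v_y = 0,
  so v ∝ (b, λ_1 - a) = (-6, 15.3459); multiply by -1 so the first entry is positive: u = (6, -15.3459).
  ||u|| = √((6)² + (-15.3459)²) = √(271.4967) ≈ 16.4772,
  v_1 = u/||u|| ≈ (0.3641, -0.9313) (||v_1|| = 1).

λ_1 = 18.3459,  λ_2 = 0.6541;  v_1 ≈ (0.3641, -0.9313)


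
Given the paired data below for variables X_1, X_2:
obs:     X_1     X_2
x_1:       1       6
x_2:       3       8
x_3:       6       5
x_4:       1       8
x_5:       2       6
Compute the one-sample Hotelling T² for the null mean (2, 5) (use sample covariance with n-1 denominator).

Step 1 — sample mean vector:
  mean(X_1) = (1 + 3 + 6 + 1 + 2) / 5 = 13/5 = 2.6
  mean(X_2) = (6 + 8 + 5 + 8 + 6) / 5 = 33/5 = 6.6
  x̄ = (2.6, 6.6),  deviation x̄ - mu_0 = (2.6, 6.6) - (2, 5) = (0.6, 1.6).

Step 2 — sample covariance matrix, S[i,j] = (1/(n-1)) · Σ_k (x_{k,i} - mean_i) · (x_{k,j} - mean_j), divisor n-1 = 4:
  S[X_1,X_1] = ((-1.6)·(-1.6) + (0.4)·(0.4) + (3.4)·(3.4) + (-1.6)·(-1.6) + (-0.6)·(-0.6)) / 4 = 17.2/4 = 4.3
  S[X_1,X_2] = ((-1.6)·(-0.6) + (0.4)·(1.4) + (3.4)·(-1.6) + (-1.6)·(1.4) + (-0.6)·(-0.6)) / 4 = -5.8/4 = -1.45
  S[X_2,X_2] = ((-0.6)·(-0.6) + (1.4)·(1.4) + (-1.6)·(-1.6) + (1.4)·(1.4) + (-0.6)·(-0.6)) / 4 = 7.2/4 = 1.8
  S = [[4.3, -1.45],
 [-1.45, 1.8]].

Step 3 — invert S. det(S) = 4.3·1.8 - (-1.45)² = 5.6375.
  S^{-1} = (1/det) · [[d, -b], [-b, a]] = [[0.3193, 0.2572],
 [0.2572, 0.7627]].

Step 4 — quadratic form (x̄ - mu_0)^T · S^{-1} · (x̄ - mu_0):
  S^{-1} · (x̄ - mu_0) = (0.6031, 1.3747),
  (x̄ - mu_0)^T · [...] = (0.6)·(0.6031) + (1.6)·(1.3747) = 2.5614.

Step 5 — scale by n: T² = 5 · 2.5614 = 12.8071.

T² ≈ 12.8071


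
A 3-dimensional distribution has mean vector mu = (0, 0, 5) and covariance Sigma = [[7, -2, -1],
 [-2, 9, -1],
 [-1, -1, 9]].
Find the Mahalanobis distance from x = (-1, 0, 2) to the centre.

Step 1 — centre the observation: (x - mu) = (-1, 0, -3).

Step 2 — invert Sigma (cofactor / det for 3×3, or solve directly):
  Sigma^{-1} = [[0.1566, 0.0372, 0.0215],
 [0.0372, 0.1213, 0.0176],
 [0.0215, 0.0176, 0.1155]].

Step 3 — form the quadratic (x - mu)^T · Sigma^{-1} · (x - mu):
  Sigma^{-1} · (x - mu) = (-0.2211, -0.09, -0.3679).
  (x - mu)^T · [Sigma^{-1} · (x - mu)] = (-1)·(-0.2211) + (0)·(-0.09) + (-3)·(-0.3679) = 1.3249.

Step 4 — take square root: d = √(1.3249) ≈ 1.151.

d(x, mu) = √(1.3249) ≈ 1.151


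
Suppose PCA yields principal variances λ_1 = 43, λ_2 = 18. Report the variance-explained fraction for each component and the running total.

Step 1 — total variance = trace(Sigma) = Σ λ_i = 43 + 18 = 61.

Step 2 — fraction explained by component i = λ_i / Σ λ:
  PC1: 43/61 = 0.7049
  PC2: 18/61 = 0.2951

Step 3 — cumulative fraction after k components = (λ_1 + ... + λ_k) / Σ λ:
  k = 1: 43/61 = 0.7049
  k = 2: (43 + 18)/61 = 61/61 = 1

Summary (fraction, with percent):

explained: PC1 0.7049 (70.49%), PC2 0.2951 (29.51%);  cumulative: 0.7049, 1


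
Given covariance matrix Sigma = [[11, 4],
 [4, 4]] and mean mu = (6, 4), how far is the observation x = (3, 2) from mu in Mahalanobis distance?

Step 1 — centre the observation: (x - mu) = (-3, -2).

Step 2 — invert Sigma. det(Sigma) = 11·4 - (4)² = 28.
  Sigma^{-1} = (1/det) · [[d, -b], [-b, a]] = [[0.1429, -0.1429],
 [-0.1429, 0.3929]].

Step 3 — form the quadratic (x - mu)^T · Sigma^{-1} · (x - mu):
  Sigma^{-1} · (x - mu) = (-0.1429, -0.3571).
  (x - mu)^T · [Sigma^{-1} · (x - mu)] = (-3)·(-0.1429) + (-2)·(-0.3571) = 1.1429.

Step 4 — take square root: d = √(1.1429) ≈ 1.069.

d(x, mu) = √(1.1429) ≈ 1.069


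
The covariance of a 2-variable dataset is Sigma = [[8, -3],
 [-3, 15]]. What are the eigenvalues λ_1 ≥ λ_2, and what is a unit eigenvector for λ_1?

Step 1 — characteristic polynomial of 2×2 Sigma:
  det(Sigma - λI) = λ² - trace · λ + det = 0.
  trace = 8 + 15 = 23, det = 8·15 - (-3)² = 111.
Step 2 — discriminant:
  Δ = trace² - 4·det = 529 - 444 = 85.
Step 3 — eigenvalues:
  λ = (trace ± √Δ)/2 = (23 ± 9.2195)/2,
  λ_1 = 16.1098,  λ_2 = 6.8902.

Step 4 — unit eigenvector for λ_1: solve (Sigma - λ_1 I)v = 0. First row:
  (8 - 16.1098)·v_x + (-3)·v_y = 0, i.e. (-8.1098)·v_x + (-3)·v_y = 0,
  so v ∝ (b, λ_1 - a) = (-3, 8.1098); multiply by -1 so the first entry is positive: u = (3, -8.1098).
  ||u|| = √((3)² + (-8.1098)²) = √(74.7684) ≈ 8.6469,
  v_1 = u/||u|| ≈ (0.3469, -0.9379) (||v_1|| = 1).

λ_1 = 16.1098,  λ_2 = 6.8902;  v_1 ≈ (0.3469, -0.9379)


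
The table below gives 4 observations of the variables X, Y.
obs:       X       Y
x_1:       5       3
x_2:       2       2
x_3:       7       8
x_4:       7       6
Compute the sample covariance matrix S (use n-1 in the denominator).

Step 1 — column means:
  mean(X) = (5 + 2 + 7 + 7) / 4 = 21/4 = 5.25
  mean(Y) = (3 + 2 + 8 + 6) / 4 = 19/4 = 4.75

Step 2 — sample covariance S[i,j] = (1/(n-1)) · Σ_k (x_{k,i} - mean_i) · (x_{k,j} - mean_j), with n-1 = 3.
  S[X,X] = ((-0.25)·(-0.25) + (-3.25)·(-3.25) + (1.75)·(1.75) + (1.75)·(1.75)) / 3 = 16.75/3 = 5.5833
  S[X,Y] = ((-0.25)·(-1.75) + (-3.25)·(-2.75) + (1.75)·(3.25) + (1.75)·(1.25)) / 3 = 17.25/3 = 5.75
  S[Y,Y] = ((-1.75)·(-1.75) + (-2.75)·(-2.75) + (3.25)·(3.25) + (1.25)·(1.25)) / 3 = 22.75/3 = 7.5833

S is symmetric (S[j,i] = S[i,j]). Assembling:

S = [[5.5833, 5.75],
 [5.75, 7.5833]]


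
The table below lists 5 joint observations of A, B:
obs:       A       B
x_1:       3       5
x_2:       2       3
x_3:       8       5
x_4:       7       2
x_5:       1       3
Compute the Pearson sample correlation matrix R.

Step 1 — column means:
  mean(A) = (3 + 2 + 8 + 7 + 1) / 5 = 21/5 = 4.2
  mean(B) = (5 + 3 + 5 + 2 + 3) / 5 = 18/5 = 3.6

Step 2 — sample variances and covariances s[i,j] = (1/(n-1)) · Σ_k (x_{k,i} - mean_i) · (x_{k,j} - mean_j), with n-1 = 4:
  s[A,A] = ((-1.2)·(-1.2) + (-2.2)·(-2.2) + (3.8)·(3.8) + (2.8)·(2.8) + (-3.2)·(-3.2)) / 4 = 38.8/4 = 9.7
  s[A,B] = ((-1.2)·(1.4) + (-2.2)·(-0.6) + (3.8)·(1.4) + (2.8)·(-1.6) + (-3.2)·(-0.6)) / 4 = 2.4/4 = 0.6
  s[B,B] = ((1.4)·(1.4) + (-0.6)·(-0.6) + (1.4)·(1.4) + (-1.6)·(-1.6) + (-0.6)·(-0.6)) / 4 = 7.2/4 = 1.8
  Sample standard deviations s_i = √(s[i,i]):
  s(A) = √(9.7) = 3.1145
  s(B) = √(1.8) = 1.3416

Step 3 — r_{ij} = s_{ij} / (s_i · s_j):
  r[A,A] = 1 (diagonal).
  r[A,B] = 0.6 / (3.1145 · 1.3416) = 0.6 / 4.1785 = 0.1436
  r[B,B] = 1 (diagonal).

R is symmetric with unit diagonal. Assembling:

R = [[1, 0.1436],
 [0.1436, 1]]


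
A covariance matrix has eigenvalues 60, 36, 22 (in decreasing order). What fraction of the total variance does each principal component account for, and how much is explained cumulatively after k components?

Step 1 — total variance = trace(Sigma) = Σ λ_i = 60 + 36 + 22 = 118.

Step 2 — fraction explained by component i = λ_i / Σ λ:
  PC1: 60/118 = 0.5085
  PC2: 36/118 = 0.3051
  PC3: 22/118 = 0.1864

Step 3 — cumulative fraction after k components = (λ_1 + ... + λ_k) / Σ λ:
  k = 1: 60/118 = 0.5085
  k = 2: (60 + 36)/118 = 96/118 = 0.8136
  k = 3: (60 + 36 + 22)/118 = 118/118 = 1

Summary (fraction, with percent):

explained: PC1 0.5085 (50.85%), PC2 0.3051 (30.51%), PC3 0.1864 (18.64%);  cumulative: 0.5085, 0.8136, 1


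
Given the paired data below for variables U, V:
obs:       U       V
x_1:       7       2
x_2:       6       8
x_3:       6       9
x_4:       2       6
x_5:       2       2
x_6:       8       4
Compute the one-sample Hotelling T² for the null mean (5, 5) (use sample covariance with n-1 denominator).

Step 1 — sample mean vector:
  mean(U) = (7 + 6 + 6 + 2 + 2 + 8) / 6 = 31/6 = 5.1667
  mean(V) = (2 + 8 + 9 + 6 + 2 + 4) / 6 = 31/6 = 5.1667
  x̄ = (5.1667, 5.1667),  deviation x̄ - mu_0 = (5.1667, 5.1667) - (5, 5) = (0.1667, 0.1667).

Step 2 — sample covariance matrix, S[i,j] = (1/(n-1)) · Σ_k (x_{k,i} - mean_i) · (x_{k,j} - mean_j), divisor n-1 = 5:
  S[U,U] = ((1.8333)·(1.8333) + (0.8333)·(0.8333) + (0.8333)·(0.8333) + (-3.1667)·(-3.1667) + (-3.1667)·(-3.1667) + (2.8333)·(2.8333)) / 5 = 32.8333/5 = 6.5667
  S[U,V] = ((1.8333)·(-3.1667) + (0.8333)·(2.8333) + (0.8333)·(3.8333) + (-3.1667)·(0.8333) + (-3.1667)·(-3.1667) + (2.8333)·(-1.1667)) / 5 = 3.8333/5 = 0.7667
  S[V,V] = ((-3.1667)·(-3.1667) + (2.8333)·(2.8333) + (3.8333)·(3.8333) + (0.8333)·(0.8333) + (-3.1667)·(-3.1667) + (-1.1667)·(-1.1667)) / 5 = 44.8333/5 = 8.9667
  S = [[6.5667, 0.7667],
 [0.7667, 8.9667]].

Step 3 — invert S. det(S) = 6.5667·8.9667 - (0.7667)² = 58.2933.
  S^{-1} = (1/det) · [[d, -b], [-b, a]] = [[0.1538, -0.0132],
 [-0.0132, 0.1126]].

Step 4 — quadratic form (x̄ - mu_0)^T · S^{-1} · (x̄ - mu_0):
  S^{-1} · (x̄ - mu_0) = (0.0234, 0.0166),
  (x̄ - mu_0)^T · [...] = (0.1667)·(0.0234) + (0.1667)·(0.0166) = 0.0067.

Step 5 — scale by n: T² = 6 · 0.0067 = 0.04.

T² ≈ 0.04


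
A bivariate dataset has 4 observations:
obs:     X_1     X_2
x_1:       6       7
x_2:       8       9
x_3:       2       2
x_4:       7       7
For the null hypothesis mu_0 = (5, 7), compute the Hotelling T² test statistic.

Step 1 — sample mean vector:
  mean(X_1) = (6 + 8 + 2 + 7) / 4 = 23/4 = 5.75
  mean(X_2) = (7 + 9 + 2 + 7) / 4 = 25/4 = 6.25
  x̄ = (5.75, 6.25),  deviation x̄ - mu_0 = (5.75, 6.25) - (5, 7) = (0.75, -0.75).

Step 2 — sample covariance matrix, S[i,j] = (1/(n-1)) · Σ_k (x_{k,i} - mean_i) · (x_{k,j} - mean_j), divisor n-1 = 3:
  S[X_1,X_1] = ((0.25)·(0.25) + (2.25)·(2.25) + (-3.75)·(-3.75) + (1.25)·(1.25)) / 3 = 20.75/3 = 6.9167
  S[X_1,X_2] = ((0.25)·(0.75) + (2.25)·(2.75) + (-3.75)·(-4.25) + (1.25)·(0.75)) / 3 = 23.25/3 = 7.75
  S[X_2,X_2] = ((0.75)·(0.75) + (2.75)·(2.75) + (-4.25)·(-4.25) + (0.75)·(0.75)) / 3 = 26.75/3 = 8.9167
  S = [[6.9167, 7.75],
 [7.75, 8.9167]].

Step 3 — invert S. det(S) = 6.9167·8.9167 - (7.75)² = 1.6111.
  S^{-1} = (1/det) · [[d, -b], [-b, a]] = [[5.5345, -4.8103],
 [-4.8103, 4.2931]].

Step 4 — quadratic form (x̄ - mu_0)^T · S^{-1} · (x̄ - mu_0):
  S^{-1} · (x̄ - mu_0) = (7.7586, -6.8276),
  (x̄ - mu_0)^T · [...] = (0.75)·(7.7586) + (-0.75)·(-6.8276) = 10.9397.

Step 5 — scale by n: T² = 4 · 10.9397 = 43.7586.

T² ≈ 43.7586


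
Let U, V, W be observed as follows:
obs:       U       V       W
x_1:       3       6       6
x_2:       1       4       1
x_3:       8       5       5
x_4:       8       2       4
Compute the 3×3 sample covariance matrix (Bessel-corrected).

Step 1 — column means:
  mean(U) = (3 + 1 + 8 + 8) / 4 = 20/4 = 5
  mean(V) = (6 + 4 + 5 + 2) / 4 = 17/4 = 4.25
  mean(W) = (6 + 1 + 5 + 4) / 4 = 16/4 = 4

Step 2 — sample covariance S[i,j] = (1/(n-1)) · Σ_k (x_{k,i} - mean_i) · (x_{k,j} - mean_j), with n-1 = 3.
  S[U,U] = ((-2)·(-2) + (-4)·(-4) + (3)·(3) + (3)·(3)) / 3 = 38/3 = 12.6667
  S[U,V] = ((-2)·(1.75) + (-4)·(-0.25) + (3)·(0.75) + (3)·(-2.25)) / 3 = -7/3 = -2.3333
  S[U,W] = ((-2)·(2) + (-4)·(-3) + (3)·(1) + (3)·(0)) / 3 = 11/3 = 3.6667
  S[V,V] = ((1.75)·(1.75) + (-0.25)·(-0.25) + (0.75)·(0.75) + (-2.25)·(-2.25)) / 3 = 8.75/3 = 2.9167
  S[V,W] = ((1.75)·(2) + (-0.25)·(-3) + (0.75)·(1) + (-2.25)·(0)) / 3 = 5/3 = 1.6667
  S[W,W] = ((2)·(2) + (-3)·(-3) + (1)·(1) + (0)·(0)) / 3 = 14/3 = 4.6667

S is symmetric (S[j,i] = S[i,j]). Assembling:

S = [[12.6667, -2.3333, 3.6667],
 [-2.3333, 2.9167, 1.6667],
 [3.6667, 1.6667, 4.6667]]


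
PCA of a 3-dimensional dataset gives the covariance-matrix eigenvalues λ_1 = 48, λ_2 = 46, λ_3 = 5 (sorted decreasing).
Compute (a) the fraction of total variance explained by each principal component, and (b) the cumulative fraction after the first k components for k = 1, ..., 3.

Step 1 — total variance = trace(Sigma) = Σ λ_i = 48 + 46 + 5 = 99.

Step 2 — fraction explained by component i = λ_i / Σ λ:
  PC1: 48/99 = 0.4848
  PC2: 46/99 = 0.4646
  PC3: 5/99 = 0.0505

Step 3 — cumulative fraction after k components = (λ_1 + ... + λ_k) / Σ λ:
  k = 1: 48/99 = 0.4848
  k = 2: (48 + 46)/99 = 94/99 = 0.9495
  k = 3: (48 + 46 + 5)/99 = 99/99 = 1

Summary (fraction, with percent):

explained: PC1 0.4848 (48.48%), PC2 0.4646 (46.46%), PC3 0.0505 (5.05%);  cumulative: 0.4848, 0.9495, 1


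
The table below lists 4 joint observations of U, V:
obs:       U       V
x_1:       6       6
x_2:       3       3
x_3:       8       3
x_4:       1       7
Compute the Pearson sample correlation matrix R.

Step 1 — column means:
  mean(U) = (6 + 3 + 8 + 1) / 4 = 18/4 = 4.5
  mean(V) = (6 + 3 + 3 + 7) / 4 = 19/4 = 4.75

Step 2 — sample variances and covariances s[i,j] = (1/(n-1)) · Σ_k (x_{k,i} - mean_i) · (x_{k,j} - mean_j), with n-1 = 3:
  s[U,U] = ((1.5)·(1.5) + (-1.5)·(-1.5) + (3.5)·(3.5) + (-3.5)·(-3.5)) / 3 = 29/3 = 9.6667
  s[U,V] = ((1.5)·(1.25) + (-1.5)·(-1.75) + (3.5)·(-1.75) + (-3.5)·(2.25)) / 3 = -9.5/3 = -3.1667
  s[V,V] = ((1.25)·(1.25) + (-1.75)·(-1.75) + (-1.75)·(-1.75) + (2.25)·(2.25)) / 3 = 12.75/3 = 4.25
  Sample standard deviations s_i = √(s[i,i]):
  s(U) = √(9.6667) = 3.1091
  s(V) = √(4.25) = 2.0616

Step 3 — r_{ij} = s_{ij} / (s_i · s_j):
  r[U,U] = 1 (diagonal).
  r[U,V] = -3.1667 / (3.1091 · 2.0616) = -3.1667 / 6.4096 = -0.494
  r[V,V] = 1 (diagonal).

R is symmetric with unit diagonal. Assembling:

R = [[1, -0.494],
 [-0.494, 1]]


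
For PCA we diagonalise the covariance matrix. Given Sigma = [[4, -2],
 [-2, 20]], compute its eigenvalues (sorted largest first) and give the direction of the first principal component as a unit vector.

Step 1 — characteristic polynomial of 2×2 Sigma:
  det(Sigma - λI) = λ² - trace · λ + det = 0.
  trace = 4 + 20 = 24, det = 4·20 - (-2)² = 76.
Step 2 — discriminant:
  Δ = trace² - 4·det = 576 - 304 = 272.
Step 3 — eigenvalues:
  λ = (trace ± √Δ)/2 = (24 ± 16.4924)/2,
  λ_1 = 20.2462,  λ_2 = 3.7538.

Step 4 — unit eigenvector for λ_1: solve (Sigma - λ_1 I)v = 0. First row:
  (4 - 20.2462)·v_x + (-2)·v_y = 0, i.e. (-16.2462)·v_x + (-2)·v_y = 0,
  so v ∝ (b, λ_1 - a) = (-2, 16.2462); multiply by -1 so the first entry is positive: u = (2, -16.2462).
  ||u|| = √((2)² + (-16.2462)²) = √(267.9394) ≈ 16.3689,
  v_1 = u/||u|| ≈ (0.1222, -0.9925) (||v_1|| = 1).

λ_1 = 20.2462,  λ_2 = 3.7538;  v_1 ≈ (0.1222, -0.9925)


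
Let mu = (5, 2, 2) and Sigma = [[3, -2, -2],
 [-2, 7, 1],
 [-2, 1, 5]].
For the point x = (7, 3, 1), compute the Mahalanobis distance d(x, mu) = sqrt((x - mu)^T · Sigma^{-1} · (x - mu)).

Step 1 — centre the observation: (x - mu) = (2, 1, -1).

Step 2 — invert Sigma (cofactor / det for 3×3, or solve directly):
  Sigma^{-1} = [[0.5484, 0.129, 0.1935],
 [0.129, 0.1774, 0.0161],
 [0.1935, 0.0161, 0.2742]].

Step 3 — form the quadratic (x - mu)^T · Sigma^{-1} · (x - mu):
  Sigma^{-1} · (x - mu) = (1.0323, 0.4194, 0.129).
  (x - mu)^T · [Sigma^{-1} · (x - mu)] = (2)·(1.0323) + (1)·(0.4194) + (-1)·(0.129) = 2.3548.

Step 4 — take square root: d = √(2.3548) ≈ 1.5345.

d(x, mu) = √(2.3548) ≈ 1.5345


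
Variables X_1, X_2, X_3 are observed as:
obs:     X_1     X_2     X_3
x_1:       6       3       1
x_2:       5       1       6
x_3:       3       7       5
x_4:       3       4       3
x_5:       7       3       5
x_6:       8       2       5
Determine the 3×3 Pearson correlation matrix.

Step 1 — column means:
  mean(X_1) = (6 + 5 + 3 + 3 + 7 + 8) / 6 = 32/6 = 5.3333
  mean(X_2) = (3 + 1 + 7 + 4 + 3 + 2) / 6 = 20/6 = 3.3333
  mean(X_3) = (1 + 6 + 5 + 3 + 5 + 5) / 6 = 25/6 = 4.1667

Step 2 — sample variances and covariances s[i,j] = (1/(n-1)) · Σ_k (x_{k,i} - mean_i) · (x_{k,j} - mean_j), with n-1 = 5:
  s[X_1,X_1] = ((0.6667)·(0.6667) + (-0.3333)·(-0.3333) + (-2.3333)·(-2.3333) + (-2.3333)·(-2.3333) + (1.6667)·(1.6667) + (2.6667)·(2.6667)) / 5 = 21.3333/5 = 4.2667
  s[X_1,X_2] = ((0.6667)·(-0.3333) + (-0.3333)·(-2.3333) + (-2.3333)·(3.6667) + (-2.3333)·(0.6667) + (1.6667)·(-0.3333) + (2.6667)·(-1.3333)) / 5 = -13.6667/5 = -2.7333
  s[X_1,X_3] = ((0.6667)·(-3.1667) + (-0.3333)·(1.8333) + (-2.3333)·(0.8333) + (-2.3333)·(-1.1667) + (1.6667)·(0.8333) + (2.6667)·(0.8333)) / 5 = 1.6667/5 = 0.3333
  s[X_2,X_2] = ((-0.3333)·(-0.3333) + (-2.3333)·(-2.3333) + (3.6667)·(3.6667) + (0.6667)·(0.6667) + (-0.3333)·(-0.3333) + (-1.3333)·(-1.3333)) / 5 = 21.3333/5 = 4.2667
  s[X_2,X_3] = ((-0.3333)·(-3.1667) + (-2.3333)·(1.8333) + (3.6667)·(0.8333) + (0.6667)·(-1.1667) + (-0.3333)·(0.8333) + (-1.3333)·(0.8333)) / 5 = -2.3333/5 = -0.4667
  s[X_3,X_3] = ((-3.1667)·(-3.1667) + (1.8333)·(1.8333) + (0.8333)·(0.8333) + (-1.1667)·(-1.1667) + (0.8333)·(0.8333) + (0.8333)·(0.8333)) / 5 = 16.8333/5 = 3.3667
  Sample standard deviations s_i = √(s[i,i]):
  s(X_1) = √(4.2667) = 2.0656
  s(X_2) = √(4.2667) = 2.0656
  s(X_3) = √(3.3667) = 1.8348

Step 3 — r_{ij} = s_{ij} / (s_i · s_j):
  r[X_1,X_1] = 1 (diagonal).
  r[X_1,X_2] = -2.7333 / (2.0656 · 2.0656) = -2.7333 / 4.2667 = -0.6406
  r[X_1,X_3] = 0.3333 / (2.0656 · 1.8348) = 0.3333 / 3.79 = 0.0879
  r[X_2,X_2] = 1 (diagonal).
  r[X_2,X_3] = -0.4667 / (2.0656 · 1.8348) = -0.4667 / 3.79 = -0.1231
  r[X_3,X_3] = 1 (diagonal).

R is symmetric with unit diagonal. Assembling:

R = [[1, -0.6406, 0.0879],
 [-0.6406, 1, -0.1231],
 [0.0879, -0.1231, 1]]


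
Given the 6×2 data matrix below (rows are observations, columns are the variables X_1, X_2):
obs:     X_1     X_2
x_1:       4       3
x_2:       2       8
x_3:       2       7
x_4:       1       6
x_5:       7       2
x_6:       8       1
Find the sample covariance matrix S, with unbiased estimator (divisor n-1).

Step 1 — column means:
  mean(X_1) = (4 + 2 + 2 + 1 + 7 + 8) / 6 = 24/6 = 4
  mean(X_2) = (3 + 8 + 7 + 6 + 2 + 1) / 6 = 27/6 = 4.5

Step 2 — sample covariance S[i,j] = (1/(n-1)) · Σ_k (x_{k,i} - mean_i) · (x_{k,j} - mean_j), with n-1 = 5.
  S[X_1,X_1] = ((0)·(0) + (-2)·(-2) + (-2)·(-2) + (-3)·(-3) + (3)·(3) + (4)·(4)) / 5 = 42/5 = 8.4
  S[X_1,X_2] = ((0)·(-1.5) + (-2)·(3.5) + (-2)·(2.5) + (-3)·(1.5) + (3)·(-2.5) + (4)·(-3.5)) / 5 = -38/5 = -7.6
  S[X_2,X_2] = ((-1.5)·(-1.5) + (3.5)·(3.5) + (2.5)·(2.5) + (1.5)·(1.5) + (-2.5)·(-2.5) + (-3.5)·(-3.5)) / 5 = 41.5/5 = 8.3

S is symmetric (S[j,i] = S[i,j]). Assembling:

S = [[8.4, -7.6],
 [-7.6, 8.3]]


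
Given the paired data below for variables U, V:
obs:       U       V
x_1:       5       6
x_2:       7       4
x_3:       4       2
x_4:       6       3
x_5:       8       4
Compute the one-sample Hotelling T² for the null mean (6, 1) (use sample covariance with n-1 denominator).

Step 1 — sample mean vector:
  mean(U) = (5 + 7 + 4 + 6 + 8) / 5 = 30/5 = 6
  mean(V) = (6 + 4 + 2 + 3 + 4) / 5 = 19/5 = 3.8
  x̄ = (6, 3.8),  deviation x̄ - mu_0 = (6, 3.8) - (6, 1) = (0, 2.8).

Step 2 — sample covariance matrix, S[i,j] = (1/(n-1)) · Σ_k (x_{k,i} - mean_i) · (x_{k,j} - mean_j), divisor n-1 = 4:
  S[U,U] = ((-1)·(-1) + (1)·(1) + (-2)·(-2) + (0)·(0) + (2)·(2)) / 4 = 10/4 = 2.5
  S[U,V] = ((-1)·(2.2) + (1)·(0.2) + (-2)·(-1.8) + (0)·(-0.8) + (2)·(0.2)) / 4 = 2/4 = 0.5
  S[V,V] = ((2.2)·(2.2) + (0.2)·(0.2) + (-1.8)·(-1.8) + (-0.8)·(-0.8) + (0.2)·(0.2)) / 4 = 8.8/4 = 2.2
  S = [[2.5, 0.5],
 [0.5, 2.2]].

Step 3 — invert S. det(S) = 2.5·2.2 - (0.5)² = 5.25.
  S^{-1} = (1/det) · [[d, -b], [-b, a]] = [[0.419, -0.0952],
 [-0.0952, 0.4762]].

Step 4 — quadratic form (x̄ - mu_0)^T · S^{-1} · (x̄ - mu_0):
  S^{-1} · (x̄ - mu_0) = (-0.2667, 1.3333),
  (x̄ - mu_0)^T · [...] = (0)·(-0.2667) + (2.8)·(1.3333) = 3.7333.

Step 5 — scale by n: T² = 5 · 3.7333 = 18.6667.

T² ≈ 18.6667


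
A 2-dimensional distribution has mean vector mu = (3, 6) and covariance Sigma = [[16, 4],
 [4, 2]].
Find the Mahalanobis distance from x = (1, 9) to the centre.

Step 1 — centre the observation: (x - mu) = (-2, 3).

Step 2 — invert Sigma. det(Sigma) = 16·2 - (4)² = 16.
  Sigma^{-1} = (1/det) · [[d, -b], [-b, a]] = [[0.125, -0.25],
 [-0.25, 1]].

Step 3 — form the quadratic (x - mu)^T · Sigma^{-1} · (x - mu):
  Sigma^{-1} · (x - mu) = (-1, 3.5).
  (x - mu)^T · [Sigma^{-1} · (x - mu)] = (-2)·(-1) + (3)·(3.5) = 12.5.

Step 4 — take square root: d = √(12.5) ≈ 3.5355.

d(x, mu) = √(12.5) ≈ 3.5355


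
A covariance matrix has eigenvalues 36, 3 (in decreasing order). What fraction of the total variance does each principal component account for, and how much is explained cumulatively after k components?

Step 1 — total variance = trace(Sigma) = Σ λ_i = 36 + 3 = 39.

Step 2 — fraction explained by component i = λ_i / Σ λ:
  PC1: 36/39 = 0.9231
  PC2: 3/39 = 0.0769

Step 3 — cumulative fraction after k components = (λ_1 + ... + λ_k) / Σ λ:
  k = 1: 36/39 = 0.9231
  k = 2: (36 + 3)/39 = 39/39 = 1

Summary (fraction, with percent):

explained: PC1 0.9231 (92.31%), PC2 0.0769 (7.69%);  cumulative: 0.9231, 1


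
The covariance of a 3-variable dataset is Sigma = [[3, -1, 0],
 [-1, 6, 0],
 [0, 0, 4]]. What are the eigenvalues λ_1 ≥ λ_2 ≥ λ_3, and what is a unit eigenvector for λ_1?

Step 1 — characteristic polynomial p(λ) = det(λI - Sigma) = λ³ - tr·λ² + c_1·λ - det, where tr = trace, c_1 = sum of the principal 2×2 minors, det = det(Sigma):
  tr = 3 + 6 + 4 = 13,
  c_1 = (3·6 - (-1)²) + (3·4 - (0)²) + (6·4 - (0)²) = 17 + 12 + 24 = 53,
  det = 3·(6·4 - (0)²) - (-1)·((-1)·4 - (0)·(0)) + (0)·((-1)·(0) - 6·(0)) = 3·(24) - (-1)·(-4) + (0)·(0) = 68.
  So p(λ) = λ³ - 13λ² + 53λ - 68.
Step 2 — look for an integer root (rational root theorem: any rational root is an integer divisor of 68). Testing λ = 4:
  p(4) = 64 - 208 + 212 - 68 = 0  ✓
  Dividing out (λ - 4): p(λ) = (λ - 4)(λ² - 9λ + 17).
Step 3 — remaining eigenvalues from the quadratic λ² - 9λ + 17 = 0:
  Δ = 9² - 4·17 = 81 - 68 = 13,  λ = (9 ± √13)/2 = (9 ± 3.6056)/2 ≈ 6.3028 or 2.6972.
  Sorted: λ_1 = 6.3028,  λ_2 = 4,  λ_3 = 2.6972  (check: sum = 13 = tr ✓).

Step 4 — unit eigenvector for λ_1 ≈ 6.3028: v spans the null space of (Sigma - λ_1 I), whose rows are
  r_1 = (-3.3028, -1, 0),  r_2 = (-1, -0.3028, 0),  r_3 = (0, 0, -2.3028).
  v is orthogonal to every row, so take v ∝ r_1 × r_3 = ((-1)·(-2.3028) - (0)·(0), (0)·(0) - (-3.3028)·(-2.3028), (-3.3028)·(0) - (-1)·(0)) ≈ (2.3028, -7.6056, 0).
  Let u = (2.3028, -7.6056, 0).
  ||u|| = √((2.3028)² + (-7.6056)² + (0)²) = √(63.1472) ≈ 7.9465,  v_1 = u/||u|| ≈ (0.2898, -0.9571, 0) (||v_1|| = 1).

λ_1 = 6.3028,  λ_2 = 4,  λ_3 = 2.6972;  v_1 ≈ (0.2898, -0.9571, 0)


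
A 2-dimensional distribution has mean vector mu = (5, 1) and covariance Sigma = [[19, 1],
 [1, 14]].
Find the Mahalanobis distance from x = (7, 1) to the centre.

Step 1 — centre the observation: (x - mu) = (2, 0).

Step 2 — invert Sigma. det(Sigma) = 19·14 - (1)² = 265.
  Sigma^{-1} = (1/det) · [[d, -b], [-b, a]] = [[0.0528, -0.0038],
 [-0.0038, 0.0717]].

Step 3 — form the quadratic (x - mu)^T · Sigma^{-1} · (x - mu):
  Sigma^{-1} · (x - mu) = (0.1057, -0.0075).
  (x - mu)^T · [Sigma^{-1} · (x - mu)] = (2)·(0.1057) + (0)·(-0.0075) = 0.2113.

Step 4 — take square root: d = √(0.2113) ≈ 0.4597.

d(x, mu) = √(0.2113) ≈ 0.4597


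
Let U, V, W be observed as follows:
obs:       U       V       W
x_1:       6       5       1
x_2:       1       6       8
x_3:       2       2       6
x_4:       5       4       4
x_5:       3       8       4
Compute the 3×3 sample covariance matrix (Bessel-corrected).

Step 1 — column means:
  mean(U) = (6 + 1 + 2 + 5 + 3) / 5 = 17/5 = 3.4
  mean(V) = (5 + 6 + 2 + 4 + 8) / 5 = 25/5 = 5
  mean(W) = (1 + 8 + 6 + 4 + 4) / 5 = 23/5 = 4.6

Step 2 — sample covariance S[i,j] = (1/(n-1)) · Σ_k (x_{k,i} - mean_i) · (x_{k,j} - mean_j), with n-1 = 4.
  S[U,U] = ((2.6)·(2.6) + (-2.4)·(-2.4) + (-1.4)·(-1.4) + (1.6)·(1.6) + (-0.4)·(-0.4)) / 4 = 17.2/4 = 4.3
  S[U,V] = ((2.6)·(0) + (-2.4)·(1) + (-1.4)·(-3) + (1.6)·(-1) + (-0.4)·(3)) / 4 = -1/4 = -0.25
  S[U,W] = ((2.6)·(-3.6) + (-2.4)·(3.4) + (-1.4)·(1.4) + (1.6)·(-0.6) + (-0.4)·(-0.6)) / 4 = -20.2/4 = -5.05
  S[V,V] = ((0)·(0) + (1)·(1) + (-3)·(-3) + (-1)·(-1) + (3)·(3)) / 4 = 20/4 = 5
  S[V,W] = ((0)·(-3.6) + (1)·(3.4) + (-3)·(1.4) + (-1)·(-0.6) + (3)·(-0.6)) / 4 = -2/4 = -0.5
  S[W,W] = ((-3.6)·(-3.6) + (3.4)·(3.4) + (1.4)·(1.4) + (-0.6)·(-0.6) + (-0.6)·(-0.6)) / 4 = 27.2/4 = 6.8

S is symmetric (S[j,i] = S[i,j]). Assembling:

S = [[4.3, -0.25, -5.05],
 [-0.25, 5, -0.5],
 [-5.05, -0.5, 6.8]]
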